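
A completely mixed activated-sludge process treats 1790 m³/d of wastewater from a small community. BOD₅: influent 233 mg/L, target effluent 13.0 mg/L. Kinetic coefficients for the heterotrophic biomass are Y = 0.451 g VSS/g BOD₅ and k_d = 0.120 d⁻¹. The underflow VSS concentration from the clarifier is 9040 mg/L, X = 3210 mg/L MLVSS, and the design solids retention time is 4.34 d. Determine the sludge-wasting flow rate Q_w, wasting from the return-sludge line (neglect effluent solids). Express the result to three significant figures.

Rearranging the biomass balance for a CMAS with decay, V = Y·Q·ΔS·θ_c / [X·(1+k_d θ_c)] = 0.451 × 1790 × (233 − 13.0) × 4.34 / [3210 × (1 + 0.120 × 4.34)] = 7.71×10^5 / 4882 = 157.9 m³.
Q_w = (V·X)/(θ_c X_r) = 157.9 × 3210 / (4.34 × 9040) = 12.92 m³/d.

Q_w ≈ 12.9 m³/d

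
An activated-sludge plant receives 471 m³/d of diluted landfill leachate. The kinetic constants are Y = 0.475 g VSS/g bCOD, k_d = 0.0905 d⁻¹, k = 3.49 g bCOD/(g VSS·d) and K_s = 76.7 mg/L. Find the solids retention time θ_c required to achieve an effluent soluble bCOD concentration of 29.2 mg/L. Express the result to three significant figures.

Specific growth rate at S = 29.2 mg/L: μ = YkS/(K_s+S) = 0.475·3.49·29.2/(76.7+29.2) = 0.4571 d⁻¹.
Then 1/θ_c = μ − k_d = 0.4571 − 0.0905 = 0.3666 d⁻¹, giving θ_c = 2.728 d.

θ_c ≈ 2.73 d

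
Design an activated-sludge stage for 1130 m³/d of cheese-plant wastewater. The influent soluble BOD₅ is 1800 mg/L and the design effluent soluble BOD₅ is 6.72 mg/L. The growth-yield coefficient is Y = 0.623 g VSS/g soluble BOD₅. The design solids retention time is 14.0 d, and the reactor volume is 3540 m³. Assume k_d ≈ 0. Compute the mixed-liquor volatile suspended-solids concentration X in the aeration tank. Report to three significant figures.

X = Y·Q·ΔS·θ_c / V = 0.623 × 1130 × (1800 − 6.72) × 14.0 / 3540 = 4993 mg/L.

X ≈ 4990 mg/L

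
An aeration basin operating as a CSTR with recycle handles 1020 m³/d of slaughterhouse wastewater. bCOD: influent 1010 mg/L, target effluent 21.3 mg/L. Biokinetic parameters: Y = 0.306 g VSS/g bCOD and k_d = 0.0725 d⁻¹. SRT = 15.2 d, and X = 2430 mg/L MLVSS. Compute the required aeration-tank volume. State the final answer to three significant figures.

V ≈ 918 m³

Steady-state biomass mass balance: V·X·(1 + k_d·θ_c) = Y·Q·(S₀ − S)·θ_c, so V = 0.306 × 1020 × (1010 − 21.3) × 15.2 / [2430 × (1 + 0.0725 × 15.2)] = 4.69×10^6 / 5108 = 918.3 m³.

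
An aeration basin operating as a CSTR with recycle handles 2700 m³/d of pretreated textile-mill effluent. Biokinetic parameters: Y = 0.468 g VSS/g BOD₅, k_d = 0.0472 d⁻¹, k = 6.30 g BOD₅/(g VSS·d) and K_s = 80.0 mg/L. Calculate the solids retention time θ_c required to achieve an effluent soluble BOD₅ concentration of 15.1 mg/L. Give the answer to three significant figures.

θ_c ≈ 2.38 d

At the target effluent, Y k S/(K_s+S) = 0.468×6.30×15.1/95.10 = 0.4681 d⁻¹.
Then 1/θ_c = μ − k_d = 0.4681 − 0.0472 = 0.4209 d⁻¹, giving θ_c = 2.376 d.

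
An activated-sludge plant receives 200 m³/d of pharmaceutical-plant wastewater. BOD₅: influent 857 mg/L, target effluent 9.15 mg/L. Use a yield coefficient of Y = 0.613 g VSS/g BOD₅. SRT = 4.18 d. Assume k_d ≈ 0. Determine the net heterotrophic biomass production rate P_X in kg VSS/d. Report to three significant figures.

With endogenous decay neglected, the observed yield equals the true yield: Y_obs = Y = 0.613 g VSS/g BOD₅.
Substrate removed = Q·(S₀ − S) = 200 m³/d × (857 − 9.15) g/m³ = 1.7×10^5 g/d = 169.6 kg/d.
Net biomass production P_X = Y_obs × Q·(S₀ − S) = 0.6130 × 169.6 = 103.9 kg VSS/d.

P_X ≈ 104 kg VSS/d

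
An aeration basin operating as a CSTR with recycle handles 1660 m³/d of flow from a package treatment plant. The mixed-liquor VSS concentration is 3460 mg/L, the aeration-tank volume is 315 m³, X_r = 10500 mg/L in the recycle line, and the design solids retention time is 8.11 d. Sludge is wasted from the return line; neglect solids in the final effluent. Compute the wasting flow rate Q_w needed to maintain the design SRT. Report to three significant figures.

Q_w ≈ 12.8 m³/d

Wasting from the return line (neglecting effluent solids): Q_w = V·X / (θ_c·X_r) = 315.0 × 3460 / (8.11 × 10500) = 12.80 m³/d.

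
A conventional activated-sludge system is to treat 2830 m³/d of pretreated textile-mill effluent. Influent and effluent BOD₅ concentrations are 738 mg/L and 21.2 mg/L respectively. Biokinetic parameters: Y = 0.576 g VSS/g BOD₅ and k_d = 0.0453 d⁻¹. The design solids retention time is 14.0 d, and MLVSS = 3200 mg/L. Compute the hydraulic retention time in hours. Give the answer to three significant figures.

τ ≈ 26.5 h

Steady-state biomass mass balance: V·X·(1 + k_d·θ_c) = Y·Q·(S₀ − S)·θ_c, so V = 0.576 × 2830 × (738 − 21.2) × 14.0 / [3200 × (1 + 0.0453 × 14.0)] = 1.64×10^7 / 5229 = 3128 m³.
HRT = V/Q = 3128 m³ / 2830 m³·d⁻¹ = 1.105 d × 24 = 26.53 h.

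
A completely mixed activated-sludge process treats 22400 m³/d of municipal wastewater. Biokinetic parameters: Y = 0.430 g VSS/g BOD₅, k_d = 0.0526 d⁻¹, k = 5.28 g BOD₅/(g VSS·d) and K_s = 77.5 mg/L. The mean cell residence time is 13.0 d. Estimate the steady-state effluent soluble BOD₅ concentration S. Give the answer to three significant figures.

Effluent substrate depends only on kinetics and SRT: S = K_s(1 + k_d θ_c) / [θ_c(Yk − k_d) − 1] = 77.5 × (1 + 0.0526 × 13.0) / [13.0 × (0.430 × 5.28 − 0.0526) − 1] = 130.5 / 27.83 = 4.689 mg/L.

S ≈ 4.69 mg/L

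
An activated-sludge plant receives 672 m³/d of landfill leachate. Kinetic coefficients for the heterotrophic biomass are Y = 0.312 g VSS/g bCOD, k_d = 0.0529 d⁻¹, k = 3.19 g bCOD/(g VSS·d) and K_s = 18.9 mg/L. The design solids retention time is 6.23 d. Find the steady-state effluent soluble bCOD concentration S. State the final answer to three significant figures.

S ≈ 5.16 mg/L

Effluent substrate depends only on kinetics and SRT: S = K_s(1 + k_d θ_c) / [θ_c(Yk − k_d) − 1] = 18.9 × (1 + 0.0529 × 6.23) / [6.23 × (0.312 × 3.19 − 0.0529) − 1] = 25.13 / 4.871 = 5.159 mg/L.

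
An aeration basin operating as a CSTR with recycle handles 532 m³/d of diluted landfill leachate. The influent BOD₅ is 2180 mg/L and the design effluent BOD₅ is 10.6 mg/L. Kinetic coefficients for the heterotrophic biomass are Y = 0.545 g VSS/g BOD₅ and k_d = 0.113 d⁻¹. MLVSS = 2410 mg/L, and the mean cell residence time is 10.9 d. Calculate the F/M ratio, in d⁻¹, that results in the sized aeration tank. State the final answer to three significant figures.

F/M ≈ 0.378 d⁻¹

Steady-state biomass mass balance: V·X·(1 + k_d·θ_c) = Y·Q·(S₀ − S)·θ_c, so V = 0.545 × 532 × (2180 − 10.6) × 10.9 / [2410 × (1 + 0.113 × 10.9)] = 6.86×10^6 / 5378 = 1275 m³.
F/M = Q·S₀ / (V·X) = 532 × 2180 / (1275 × 2410) = 0.3775 g BOD₅·(g VSS·d)⁻¹.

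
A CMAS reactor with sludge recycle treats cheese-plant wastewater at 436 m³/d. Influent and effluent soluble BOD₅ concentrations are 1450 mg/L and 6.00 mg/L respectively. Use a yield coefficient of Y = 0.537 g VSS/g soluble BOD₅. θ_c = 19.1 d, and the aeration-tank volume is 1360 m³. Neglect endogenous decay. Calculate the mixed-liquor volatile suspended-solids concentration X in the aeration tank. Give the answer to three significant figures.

X ≈ 4750 mg/L

X = Y·Q·ΔS·θ_c / V = 0.537 × 436 × (1450 − 6.00) × 19.1 / 1360 = 4748 mg/L.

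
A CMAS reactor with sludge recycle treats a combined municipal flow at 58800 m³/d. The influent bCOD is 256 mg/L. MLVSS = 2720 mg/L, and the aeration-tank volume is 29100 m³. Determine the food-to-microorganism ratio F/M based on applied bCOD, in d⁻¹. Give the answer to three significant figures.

F/M ≈ 0.190 d⁻¹

Food-to-microorganism ratio F/M = Q S₀ / (V X) = 58800 × 256 / (29100 × 2720) = 0.1902 d⁻¹.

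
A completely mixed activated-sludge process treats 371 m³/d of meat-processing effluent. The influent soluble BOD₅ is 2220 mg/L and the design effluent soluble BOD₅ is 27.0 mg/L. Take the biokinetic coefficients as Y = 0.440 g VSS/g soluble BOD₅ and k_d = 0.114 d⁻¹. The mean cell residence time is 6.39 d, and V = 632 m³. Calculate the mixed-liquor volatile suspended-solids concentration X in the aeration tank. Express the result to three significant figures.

Solving the biomass balance for X: X = Y Q (S₀−S) θ_c / [V (1+k_d θ_c)] = 0.440 × 371 × (2220 − 27.0) × 6.39 / [632 × (1 + 0.114 × 6.39)] = 2094 mg/L.

X ≈ 2090 mg/L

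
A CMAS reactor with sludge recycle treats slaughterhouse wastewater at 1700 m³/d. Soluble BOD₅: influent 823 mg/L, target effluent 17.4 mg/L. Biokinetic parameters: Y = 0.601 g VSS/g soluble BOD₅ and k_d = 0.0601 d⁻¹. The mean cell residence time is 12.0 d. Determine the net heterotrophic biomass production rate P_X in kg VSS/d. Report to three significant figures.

The observed yield is Y_obs = Y/(1 + k_d·θ_c) = 0.601 / (1 + 0.0601 × 12.0) = 0.601 / 1.721 = 0.3492 g VSS per g soluble BOD₅ removed.
Substrate removed = Q·(S₀ − S) = 1700 m³/d × (823 − 17.4) g/m³ = 1.37×10^6 g/d = 1370 kg/d.
Net biomass production P_X = Y_obs × Q·(S₀ − S) = 0.3492 × 1370 = 478.2 kg VSS/d.

P_X ≈ 478 kg VSS/d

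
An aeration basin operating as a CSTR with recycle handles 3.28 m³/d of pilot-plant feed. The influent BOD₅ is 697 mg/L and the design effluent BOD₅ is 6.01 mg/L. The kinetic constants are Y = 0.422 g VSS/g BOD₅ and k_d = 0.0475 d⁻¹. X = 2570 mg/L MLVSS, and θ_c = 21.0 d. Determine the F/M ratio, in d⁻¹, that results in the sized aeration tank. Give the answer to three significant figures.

Rearranging the biomass balance for a CMAS with decay, V = Y·Q·ΔS·θ_c / [X·(1+k_d θ_c)] = 0.422 × 3.28 × (697 − 6.01) × 21.0 / [2570 × (1 + 0.0475 × 21.0)] = 2.01×10^4 / 5134 = 3.913 m³.
F/M = applied load / biomass = Q·S₀/(V·X) = 3.28 × 697 / (3.913 × 2570) = 0.2274 d⁻¹.

F/M ≈ 0.227 d⁻¹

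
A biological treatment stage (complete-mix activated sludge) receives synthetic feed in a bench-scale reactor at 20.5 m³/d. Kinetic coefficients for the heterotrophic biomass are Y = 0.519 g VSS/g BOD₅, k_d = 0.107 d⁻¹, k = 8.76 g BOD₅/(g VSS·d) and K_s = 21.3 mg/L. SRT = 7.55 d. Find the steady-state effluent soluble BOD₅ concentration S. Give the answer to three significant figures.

For a completely mixed reactor with recycle the Lawrence–McCarty relation gives S = K_s·(1 + k_d·θ_c) / [θ_c·(Y·k − k_d) − 1] = 21.3 × (1 + 0.107 × 7.55) / [7.55 × (0.519 × 8.76 − 0.107) − 1] = 38.51 / 32.52 = 1.184 mg/L.

S ≈ 1.18 mg/L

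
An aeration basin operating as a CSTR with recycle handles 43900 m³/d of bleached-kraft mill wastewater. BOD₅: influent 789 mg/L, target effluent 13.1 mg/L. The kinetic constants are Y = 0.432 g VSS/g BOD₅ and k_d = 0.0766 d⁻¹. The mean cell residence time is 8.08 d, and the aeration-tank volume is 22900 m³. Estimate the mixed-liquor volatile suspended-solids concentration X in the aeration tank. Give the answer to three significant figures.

X ≈ 3210 mg/L

From V·X·(1 + k_d·θ_c) = Y·Q·(S₀ − S)·θ_c: X = 0.432 × 43900 × (789 − 13.1) × 8.08 / [22900 × (1 + 0.0766 × 8.08)] = 3207 mg/L.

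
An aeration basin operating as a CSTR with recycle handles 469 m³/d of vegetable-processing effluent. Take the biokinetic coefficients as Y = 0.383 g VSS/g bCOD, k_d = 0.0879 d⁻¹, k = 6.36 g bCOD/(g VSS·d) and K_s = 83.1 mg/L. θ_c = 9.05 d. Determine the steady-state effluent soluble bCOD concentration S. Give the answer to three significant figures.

For a completely mixed reactor with recycle the Lawrence–McCarty relation gives S = K_s·(1 + k_d·θ_c) / [θ_c·(Y·k − k_d) − 1] = 83.1 × (1 + 0.0879 × 9.05) / [9.05 × (0.383 × 6.36 − 0.0879) − 1] = 149.2 / 20.25 = 7.368 mg/L.

S ≈ 7.37 mg/L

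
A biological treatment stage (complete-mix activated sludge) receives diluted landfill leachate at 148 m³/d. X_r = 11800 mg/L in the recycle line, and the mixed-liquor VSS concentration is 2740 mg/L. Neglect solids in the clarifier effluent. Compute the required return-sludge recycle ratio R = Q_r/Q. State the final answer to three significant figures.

R ≈ 0.302

R = Q_r/Q = X/(X_r − X) = 2740 / (11800 − 2740) = 0.3024.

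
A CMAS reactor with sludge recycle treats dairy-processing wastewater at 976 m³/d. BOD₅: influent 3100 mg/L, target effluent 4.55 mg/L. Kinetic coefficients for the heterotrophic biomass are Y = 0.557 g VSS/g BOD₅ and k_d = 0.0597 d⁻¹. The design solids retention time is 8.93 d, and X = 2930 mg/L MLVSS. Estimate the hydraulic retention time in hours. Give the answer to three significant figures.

Steady-state biomass mass balance: V·X·(1 + k_d·θ_c) = Y·Q·(S₀ − S)·θ_c, so V = 0.557 × 976 × (3100 − 4.55) × 8.93 / [2930 × (1 + 0.0597 × 8.93)] = 1.5×10^7 / 4492 = 3345 m³.
τ = V/Q = 3345/976 = 3.428 d, or 82.26 h.

τ ≈ 82.3 h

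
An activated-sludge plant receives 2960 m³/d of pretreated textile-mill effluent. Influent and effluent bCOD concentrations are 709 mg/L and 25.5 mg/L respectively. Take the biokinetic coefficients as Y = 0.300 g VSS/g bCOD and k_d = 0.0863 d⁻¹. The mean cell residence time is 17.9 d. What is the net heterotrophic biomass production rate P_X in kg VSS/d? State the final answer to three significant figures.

Observed yield with endogenous decay: Y_obs = Y / (1 + k_d·θ_c) = 0.300 / (1 + 0.0863 × 17.9) = 0.300 / 2.545 = 0.1179 g VSS/g bCOD.
Q·(S₀ − S) = 2960 × (709 − 25.5) × 10⁻³ = 2023 kg/d removed.
P_X = Y_obs · Q(S₀ − S) = 0.1179 × 2023 = 238.5 kg VSS/d.

P_X ≈ 239 kg VSS/d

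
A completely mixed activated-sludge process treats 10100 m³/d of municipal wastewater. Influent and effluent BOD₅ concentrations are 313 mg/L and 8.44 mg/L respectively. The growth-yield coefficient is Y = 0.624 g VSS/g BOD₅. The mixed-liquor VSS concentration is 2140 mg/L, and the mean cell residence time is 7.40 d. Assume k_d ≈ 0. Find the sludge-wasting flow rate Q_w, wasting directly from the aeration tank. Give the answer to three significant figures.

Biomass mass balance (decay neglected): V·X = Y·Q·(S₀ − S)·θ_c, so V = 0.624 × 10100 × (313 − 8.44) × 7.40 / 2140 = 6637 m³.
Wasting from the aeration tank: Q_w = V / θ_c = 6637 / 7.40 = 896.9 m³/d.

Q_w ≈ 897 m³/d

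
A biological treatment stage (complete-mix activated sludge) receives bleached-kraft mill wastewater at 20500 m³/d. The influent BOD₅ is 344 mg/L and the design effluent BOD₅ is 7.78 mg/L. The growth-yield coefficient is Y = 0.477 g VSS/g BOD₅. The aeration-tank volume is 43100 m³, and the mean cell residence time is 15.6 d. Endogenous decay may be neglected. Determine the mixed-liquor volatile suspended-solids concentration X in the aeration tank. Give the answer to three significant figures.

X ≈ 1190 mg/L

From V·X = Y·Q·(S₀ − S)·θ_c (decay neglected): X = 0.477 × 20500 × (344 − 7.78) × 15.6 / 43100 = 1190 mg/L.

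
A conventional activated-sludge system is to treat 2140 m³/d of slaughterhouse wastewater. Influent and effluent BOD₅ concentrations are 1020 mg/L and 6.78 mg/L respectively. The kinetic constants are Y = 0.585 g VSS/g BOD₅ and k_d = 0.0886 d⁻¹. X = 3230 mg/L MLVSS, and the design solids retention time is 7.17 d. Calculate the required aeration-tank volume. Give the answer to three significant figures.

V ≈ 1720 m³

Steady-state biomass mass balance: V·X·(1 + k_d·θ_c) = Y·Q·(S₀ − S)·θ_c, so V = 0.585 × 2140 × (1020 − 6.78) × 7.17 / [3230 × (1 + 0.0886 × 7.17)] = 9.09×10^6 / 5282 = 1722 m³.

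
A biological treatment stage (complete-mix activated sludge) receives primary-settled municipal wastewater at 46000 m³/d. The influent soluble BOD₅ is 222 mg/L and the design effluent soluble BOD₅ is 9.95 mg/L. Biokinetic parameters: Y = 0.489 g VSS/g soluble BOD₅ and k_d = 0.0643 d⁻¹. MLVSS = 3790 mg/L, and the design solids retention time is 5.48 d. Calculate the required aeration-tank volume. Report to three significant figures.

Rearranging the biomass balance for a CMAS with decay, V = Y·Q·ΔS·θ_c / [X·(1+k_d θ_c)] = 0.489 × 46000 × (222 − 9.95) × 5.48 / [3790 × (1 + 0.0643 × 5.48)] = 2.61×10^7 / 5125 = 5100 m³.

V ≈ 5100 m³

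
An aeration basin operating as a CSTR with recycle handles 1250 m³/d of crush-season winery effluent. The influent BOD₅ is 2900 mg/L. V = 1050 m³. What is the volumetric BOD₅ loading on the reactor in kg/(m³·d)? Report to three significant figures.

Applied BOD₅ load per unit volume = Q·S₀/V = (1250 × 2900/1000)/1050 = 3.452 kg BOD₅·m⁻³·d⁻¹.

L_v ≈ 3.45 kg BOD₅/(m³·d)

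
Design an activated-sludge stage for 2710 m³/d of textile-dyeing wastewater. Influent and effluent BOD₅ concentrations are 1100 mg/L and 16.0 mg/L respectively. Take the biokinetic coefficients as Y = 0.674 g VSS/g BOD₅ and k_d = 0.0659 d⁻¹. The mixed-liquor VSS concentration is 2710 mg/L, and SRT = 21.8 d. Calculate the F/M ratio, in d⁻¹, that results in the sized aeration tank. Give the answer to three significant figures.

F/M ≈ 0.168 d⁻¹

Rearranging the biomass balance for a CMAS with decay, V = Y·Q·ΔS·θ_c / [X·(1+k_d θ_c)] = 0.674 × 2710 × (1100 − 16.0) × 21.8 / [2710 × (1 + 0.0659 × 21.8)] = 4.32×10^7 / 6603 = 6537 m³.
F/M = applied load / biomass = Q·S₀/(V·X) = 2710 × 1100 / (6537 × 2710) = 0.1683 d⁻¹.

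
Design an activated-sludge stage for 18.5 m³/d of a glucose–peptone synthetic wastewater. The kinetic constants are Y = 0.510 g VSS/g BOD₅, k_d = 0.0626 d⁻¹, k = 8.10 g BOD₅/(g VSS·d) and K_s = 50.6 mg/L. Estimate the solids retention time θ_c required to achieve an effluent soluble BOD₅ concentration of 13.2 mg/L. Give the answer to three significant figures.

θ_c ≈ 1.26 d

From 1/θ_c = Y·k·S/(K_s + S) − k_d: Y·k·S/(K_s+S) = 0.510 × 8.10 × 13.2 / (50.6 + 13.2) = 0.8547 d⁻¹.
1/θ_c = 0.8547 − 0.0626 = 0.7921 d⁻¹, so θ_c = 1.262 d.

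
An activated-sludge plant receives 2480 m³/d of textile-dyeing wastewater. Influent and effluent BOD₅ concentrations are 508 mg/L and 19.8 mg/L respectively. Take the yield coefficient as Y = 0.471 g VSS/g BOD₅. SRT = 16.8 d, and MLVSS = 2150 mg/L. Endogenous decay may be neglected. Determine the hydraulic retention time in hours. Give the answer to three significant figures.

τ ≈ 43.1 h

V·X = Y·Q·ΔS·θ_c gives V = 0.471 × 2480 × (508 − 19.8) × 16.8 / 2150 = 4456 m³.
HRT = V/Q = 4456 m³ / 2480 m³·d⁻¹ = 1.797 d × 24 = 43.12 h.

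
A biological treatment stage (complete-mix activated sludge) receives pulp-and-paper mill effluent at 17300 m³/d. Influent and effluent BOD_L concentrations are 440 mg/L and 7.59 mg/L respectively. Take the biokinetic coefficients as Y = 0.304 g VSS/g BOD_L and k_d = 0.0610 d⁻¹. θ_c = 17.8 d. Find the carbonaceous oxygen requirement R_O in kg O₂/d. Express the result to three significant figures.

Y_obs = Y / (1 + k_d θ_c) = 0.304 / (1 + 0.0610 × 17.8) = 0.304 / 2.086 = 0.1457.
ΔS = 440 − 7.59 = 432.4 mg/L, so the substrate removal rate is 17300 × 432.4/1000 = 7481 kg BOD_L/d.
P_X = Y_obs·Q·(S₀ − S) = 0.1457 × 7481 = 1090 kg VSS/d.
R_O = Q·(S₀ − S) − 1.42·P_X = 7481 − 1.42 × 1090 = 5932 kg O₂/d.

R_O ≈ 5930 kg O₂/d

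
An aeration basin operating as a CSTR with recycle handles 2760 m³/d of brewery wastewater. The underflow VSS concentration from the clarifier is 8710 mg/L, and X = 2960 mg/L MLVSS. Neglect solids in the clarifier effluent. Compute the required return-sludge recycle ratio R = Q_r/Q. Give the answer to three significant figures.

Solids balance on the clarifier gives (1+R)X = R·X_r, so R = X/(X_r − X) = 2960 / (8710 − 2960) = 0.5148.

R ≈ 0.515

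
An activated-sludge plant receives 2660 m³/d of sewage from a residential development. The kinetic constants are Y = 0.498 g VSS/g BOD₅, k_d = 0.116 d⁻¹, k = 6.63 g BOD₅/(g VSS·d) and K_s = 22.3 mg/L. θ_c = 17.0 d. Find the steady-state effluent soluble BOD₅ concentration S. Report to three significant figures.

For a completely mixed reactor with recycle the Lawrence–McCarty relation gives S = K_s·(1 + k_d·θ_c) / [θ_c·(Y·k − k_d) − 1] = 22.3 × (1 + 0.116 × 17.0) / [17.0 × (0.498 × 6.63 − 0.116) − 1] = 66.28 / 53.16 = 1.247 mg/L.

S ≈ 1.25 mg/L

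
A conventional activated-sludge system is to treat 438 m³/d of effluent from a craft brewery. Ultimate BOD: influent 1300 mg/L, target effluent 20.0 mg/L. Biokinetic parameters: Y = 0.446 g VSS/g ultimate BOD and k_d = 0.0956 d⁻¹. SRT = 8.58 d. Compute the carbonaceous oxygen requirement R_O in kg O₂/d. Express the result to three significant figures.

Y_obs = Y / (1 + k_d θ_c) = 0.446 / (1 + 0.0956 × 8.58) = 0.446 / 1.820 = 0.2450.
Q·(S₀ − S) = 438 × (1300 − 20.0) × 10⁻³ = 560.6 kg/d removed.
Biomass synthesised: P_X = Y_obs × 560.6 = 137.4 kg VSS/d.
R_O = Q·(S₀ − S) − 1.42·P_X = 560.6 − 1.42 × 137.4 = 365.6 kg O₂/d.

R_O ≈ 366 kg O₂/d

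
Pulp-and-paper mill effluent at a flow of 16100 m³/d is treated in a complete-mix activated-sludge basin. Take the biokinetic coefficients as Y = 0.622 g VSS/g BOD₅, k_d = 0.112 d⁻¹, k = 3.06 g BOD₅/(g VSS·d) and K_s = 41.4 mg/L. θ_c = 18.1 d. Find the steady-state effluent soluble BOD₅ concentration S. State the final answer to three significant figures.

S ≈ 3.99 mg/L

Effluent substrate depends only on kinetics and SRT: S = K_s(1 + k_d θ_c) / [θ_c(Yk − k_d) − 1] = 41.4 × (1 + 0.112 × 18.1) / [18.1 × (0.622 × 3.06 − 0.112) − 1] = 125.3 / 31.42 = 3.988 mg/L.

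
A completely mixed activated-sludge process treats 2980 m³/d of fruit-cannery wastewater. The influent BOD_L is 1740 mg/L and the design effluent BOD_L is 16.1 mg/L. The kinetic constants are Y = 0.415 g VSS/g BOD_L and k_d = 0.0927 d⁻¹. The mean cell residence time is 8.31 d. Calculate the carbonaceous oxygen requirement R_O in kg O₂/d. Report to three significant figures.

The observed yield is Y_obs = Y/(1 + k_d·θ_c) = 0.415 / (1 + 0.0927 × 8.31) = 0.415 / 1.770 = 0.2344 g VSS per g BOD_L removed.
Q·(S₀ − S) = 2980 × (1740 − 16.1) × 10⁻³ = 5137 kg/d removed.
Net sludge production P_X = 0.2344 × 5137 = 1204 kg VSS/d.
Carbonaceous O₂ demand = substrate oxidised − cell-mass equivalent = 5137 − 1.42 × 1204 = 3427 kg O₂/d.

R_O ≈ 3430 kg O₂/d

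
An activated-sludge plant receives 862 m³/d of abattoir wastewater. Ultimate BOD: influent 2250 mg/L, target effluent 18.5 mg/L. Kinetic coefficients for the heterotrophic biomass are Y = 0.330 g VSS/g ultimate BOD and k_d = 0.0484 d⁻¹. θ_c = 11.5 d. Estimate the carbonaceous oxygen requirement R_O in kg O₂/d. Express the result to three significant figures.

R_O ≈ 1340 kg O₂/d

The observed yield is Y_obs = Y/(1 + k_d·θ_c) = 0.330 / (1 + 0.0484 × 11.5) = 0.330 / 1.557 = 0.2120 g VSS per g ultimate BOD removed.
ΔS = 2250 − 18.5 = 2232 mg/L, so the substrate removal rate is 862 × 2232/1000 = 1924 kg ultimate BOD/d.
Net sludge production P_X = 0.2120 × 1924 = 407.8 kg VSS/d.
R_O = Q·(S₀ − S) − 1.42·P_X = 1924 − 1.42 × 407.8 = 1344 kg O₂/d.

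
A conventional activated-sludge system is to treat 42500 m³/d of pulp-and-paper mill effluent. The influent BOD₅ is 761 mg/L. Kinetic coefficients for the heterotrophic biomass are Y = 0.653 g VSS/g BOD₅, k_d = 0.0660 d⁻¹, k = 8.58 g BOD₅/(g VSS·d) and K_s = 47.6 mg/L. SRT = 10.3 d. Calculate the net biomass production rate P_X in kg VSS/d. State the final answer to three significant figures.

P_X ≈ 12500 kg VSS/d

For a completely mixed reactor with recycle the Lawrence–McCarty relation gives S = K_s·(1 + k_d·θ_c) / [θ_c·(Y·k − k_d) − 1] = 47.6 × (1 + 0.0660 × 10.3) / [10.3 × (0.653 × 8.58 − 0.0660) − 1] = 79.96 / 56.03 = 1.427 mg/L.
Observed yield with endogenous decay: Y_obs = Y / (1 + k_d·θ_c) = 0.653 / (1 + 0.0660 × 10.3) = 0.653 / 1.680 = 0.3887 g VSS/g BOD₅.
Substrate removed = Q·(S₀ − S) = 42500 m³/d × (761 − 1.43) g/m³ = 3.23×10^7 g/d = 32282 kg/d.
Net biomass production P_X = Y_obs × Q·(S₀ − S) = 0.3887 × 32282 = 12549 kg VSS/d.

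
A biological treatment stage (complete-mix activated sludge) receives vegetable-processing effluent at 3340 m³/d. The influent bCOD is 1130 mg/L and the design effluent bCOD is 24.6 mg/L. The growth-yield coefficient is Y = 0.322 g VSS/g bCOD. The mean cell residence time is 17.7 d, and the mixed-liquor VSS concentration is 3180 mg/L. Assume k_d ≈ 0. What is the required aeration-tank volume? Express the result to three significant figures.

V·X = Y·Q·ΔS·θ_c gives V = 0.322 × 3340 × (1130 − 24.6) × 17.7 / 3180 = 6617 m³.

V ≈ 6620 m³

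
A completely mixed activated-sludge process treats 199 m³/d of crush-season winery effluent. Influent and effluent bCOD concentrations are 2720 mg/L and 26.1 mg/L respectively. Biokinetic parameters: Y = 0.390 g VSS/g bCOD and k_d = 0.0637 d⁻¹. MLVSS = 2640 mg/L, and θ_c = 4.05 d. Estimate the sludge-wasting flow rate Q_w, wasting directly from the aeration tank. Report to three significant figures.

Q_w ≈ 63.0 m³/d

Rearranging the biomass balance for a CMAS with decay, V = Y·Q·ΔS·θ_c / [X·(1+k_d θ_c)] = 0.390 × 199 × (2720 − 26.1) × 4.05 / [2640 × (1 + 0.0637 × 4.05)] = 8.47×10^5 / 3321 = 255.0 m³.
For wasting at MLVSS concentration, Q_w = V/θ_c = 255.0/4.05 = 62.95 m³/d.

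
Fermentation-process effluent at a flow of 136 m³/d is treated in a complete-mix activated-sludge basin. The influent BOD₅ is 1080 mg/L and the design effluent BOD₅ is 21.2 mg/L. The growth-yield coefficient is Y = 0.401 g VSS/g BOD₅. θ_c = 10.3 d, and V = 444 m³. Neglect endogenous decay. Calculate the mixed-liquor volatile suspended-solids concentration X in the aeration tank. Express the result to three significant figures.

X ≈ 1340 mg/L

X = Y·Q·ΔS·θ_c / V = 0.401 × 136 × (1080 − 21.2) × 10.3 / 444 = 1340 mg/L.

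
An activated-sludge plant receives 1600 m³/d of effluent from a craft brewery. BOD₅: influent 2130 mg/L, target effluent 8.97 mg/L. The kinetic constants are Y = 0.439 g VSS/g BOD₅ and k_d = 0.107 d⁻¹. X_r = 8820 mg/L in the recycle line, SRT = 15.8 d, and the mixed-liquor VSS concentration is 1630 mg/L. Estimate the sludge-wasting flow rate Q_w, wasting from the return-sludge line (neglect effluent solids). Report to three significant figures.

Q_w ≈ 62.8 m³/d

Rearranging the biomass balance for a CMAS with decay, V = Y·Q·ΔS·θ_c / [X·(1+k_d θ_c)] = 0.439 × 1600 × (2130 − 8.97) × 15.8 / [1630 × (1 + 0.107 × 15.8)] = 2.35×10^7 / 4386 = 5367 m³.
Q_w = (V·X)/(θ_c X_r) = 5367 × 1630 / (15.8 × 8820) = 62.78 m³/d.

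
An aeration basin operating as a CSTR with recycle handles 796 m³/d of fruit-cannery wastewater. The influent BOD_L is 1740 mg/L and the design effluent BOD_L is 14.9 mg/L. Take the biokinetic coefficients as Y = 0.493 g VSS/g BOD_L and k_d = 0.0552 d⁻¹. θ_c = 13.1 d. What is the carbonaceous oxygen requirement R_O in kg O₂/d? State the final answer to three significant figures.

The observed yield is Y_obs = Y/(1 + k_d·θ_c) = 0.493 / (1 + 0.0552 × 13.1) = 0.493 / 1.723 = 0.2861 g VSS per g BOD_L removed.
ΔS = 1740 − 14.9 = 1725 mg/L, so the substrate removal rate is 796 × 1725/1000 = 1373 kg BOD_L/d.
P_X = Y_obs·Q·(S₀ − S) = 0.2861 × 1373 = 392.9 kg VSS/d.
R_O = Q·(S₀ − S) − 1.42·P_X = 1373 − 1.42 × 392.9 = 815.3 kg O₂/d.

R_O ≈ 815 kg O₂/d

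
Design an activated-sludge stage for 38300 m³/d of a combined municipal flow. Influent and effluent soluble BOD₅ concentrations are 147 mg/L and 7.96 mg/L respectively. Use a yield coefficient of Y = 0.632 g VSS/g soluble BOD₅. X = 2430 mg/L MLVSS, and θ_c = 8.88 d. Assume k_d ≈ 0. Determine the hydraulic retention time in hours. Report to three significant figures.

Biomass mass balance (decay neglected): V·X = Y·Q·(S₀ − S)·θ_c, so V = 0.632 × 38300 × (147 − 7.96) × 8.88 / 2430 = 12299 m³.
τ = V/Q = 12299/38300 = 0.3211 d, or 7.707 h.

τ ≈ 7.71 h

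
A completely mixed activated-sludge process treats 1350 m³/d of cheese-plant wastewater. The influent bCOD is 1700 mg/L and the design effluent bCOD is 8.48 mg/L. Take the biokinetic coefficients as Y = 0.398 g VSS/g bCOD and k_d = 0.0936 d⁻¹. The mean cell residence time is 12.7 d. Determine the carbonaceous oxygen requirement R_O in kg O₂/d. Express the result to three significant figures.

Observed yield with endogenous decay: Y_obs = Y / (1 + k_d·θ_c) = 0.398 / (1 + 0.0936 × 12.7) = 0.398 / 2.189 = 0.1818 g VSS/g bCOD.
Mass of bCOD removed per day: Q(S₀ − S) = 1350 × 1692 g/m³ = 2284 kg/d.
Net sludge production P_X = 0.1818 × 2284 = 415.2 kg VSS/d.
Carbonaceous O₂ demand = substrate oxidised − cell-mass equivalent = 2284 − 1.42 × 415.2 = 1694 kg O₂/d.

R_O ≈ 1690 kg O₂/d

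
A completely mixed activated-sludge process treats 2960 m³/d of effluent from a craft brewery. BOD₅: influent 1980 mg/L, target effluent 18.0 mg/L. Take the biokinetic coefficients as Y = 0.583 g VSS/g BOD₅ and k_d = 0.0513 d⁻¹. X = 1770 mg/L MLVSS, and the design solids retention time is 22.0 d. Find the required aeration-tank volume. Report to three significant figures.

V ≈ 19800 m³

Steady-state biomass mass balance: V·X·(1 + k_d·θ_c) = Y·Q·(S₀ − S)·θ_c, so V = 0.583 × 2960 × (1980 − 18.0) × 22.0 / [1770 × (1 + 0.0513 × 22.0)] = 7.45×10^7 / 3768 = 19770 m³.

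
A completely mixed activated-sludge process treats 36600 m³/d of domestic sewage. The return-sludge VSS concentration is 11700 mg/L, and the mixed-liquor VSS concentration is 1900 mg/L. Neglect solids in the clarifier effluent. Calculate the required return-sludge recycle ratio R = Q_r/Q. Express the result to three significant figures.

Solids balance on the clarifier gives (1+R)X = R·X_r, so R = X/(X_r − X) = 1900 / (11700 − 1900) = 0.1939.

R ≈ 0.194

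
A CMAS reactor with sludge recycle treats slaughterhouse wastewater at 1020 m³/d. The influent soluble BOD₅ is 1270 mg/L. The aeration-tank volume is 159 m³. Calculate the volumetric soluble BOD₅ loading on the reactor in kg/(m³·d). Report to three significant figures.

L_v ≈ 8.15 kg soluble BOD₅/(m³·d)

L_v = Q S₀ / V = 1020 × 1270 × 10⁻³ / 159.0 = 8.147 kg/(m³·d).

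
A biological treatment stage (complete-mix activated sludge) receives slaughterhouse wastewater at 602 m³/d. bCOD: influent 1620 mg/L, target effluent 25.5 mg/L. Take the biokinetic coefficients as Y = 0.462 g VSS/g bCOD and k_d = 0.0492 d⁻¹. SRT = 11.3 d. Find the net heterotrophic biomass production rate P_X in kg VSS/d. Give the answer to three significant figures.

Y_obs = Y / (1 + k_d θ_c) = 0.462 / (1 + 0.0492 × 11.3) = 0.462 / 1.556 = 0.2969.
Mass of bCOD removed per day: Q(S₀ − S) = 602 × 1594 g/m³ = 959.9 kg/d.
P_X = Y_obs · Q(S₀ − S) = 0.2969 × 959.9 = 285.0 kg VSS/d.

P_X ≈ 285 kg VSS/d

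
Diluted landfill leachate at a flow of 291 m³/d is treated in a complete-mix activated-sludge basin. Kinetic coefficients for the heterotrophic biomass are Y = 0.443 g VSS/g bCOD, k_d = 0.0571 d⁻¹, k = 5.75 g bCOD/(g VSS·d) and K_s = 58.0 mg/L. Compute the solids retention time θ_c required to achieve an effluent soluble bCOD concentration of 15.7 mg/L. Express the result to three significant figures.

Specific growth rate at S = 15.7 mg/L: μ = YkS/(K_s+S) = 0.443·5.75·15.7/(58.0+15.7) = 0.5426 d⁻¹.
θ_c = 1/(μ − k_d) = 1/(0.5426 − 0.0571) = 1/0.4855 = 2.060 d.

θ_c ≈ 2.06 d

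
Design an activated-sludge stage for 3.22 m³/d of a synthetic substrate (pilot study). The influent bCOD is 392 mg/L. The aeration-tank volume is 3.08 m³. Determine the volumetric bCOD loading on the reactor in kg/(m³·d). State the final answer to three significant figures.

L_v = Q S₀ / V = 3.22 × 392 × 10⁻³ / 3.080 = 0.4098 kg/(m³·d).

L_v ≈ 0.410 kg bCOD/(m³·d)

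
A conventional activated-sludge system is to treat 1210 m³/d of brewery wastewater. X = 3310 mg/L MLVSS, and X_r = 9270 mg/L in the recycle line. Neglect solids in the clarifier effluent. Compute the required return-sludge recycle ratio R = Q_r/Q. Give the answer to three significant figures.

R ≈ 0.555

Mass balance around the secondary clarifier (neglecting effluent solids): R = X / (X_r − X) = 3310 / (9270 − 3310) = 0.5554.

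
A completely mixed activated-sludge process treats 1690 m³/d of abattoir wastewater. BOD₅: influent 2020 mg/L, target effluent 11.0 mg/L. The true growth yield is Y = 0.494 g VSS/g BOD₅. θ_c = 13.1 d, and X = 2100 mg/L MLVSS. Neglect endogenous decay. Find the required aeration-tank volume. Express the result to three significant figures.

V ≈ 10500 m³

With k_d = 0 the design equation reduces to V = Y Q (S₀−S) θ_c / X = 0.494 × 1690 × (2020 − 11.0) × 13.1 / 2100 = 10463 m³.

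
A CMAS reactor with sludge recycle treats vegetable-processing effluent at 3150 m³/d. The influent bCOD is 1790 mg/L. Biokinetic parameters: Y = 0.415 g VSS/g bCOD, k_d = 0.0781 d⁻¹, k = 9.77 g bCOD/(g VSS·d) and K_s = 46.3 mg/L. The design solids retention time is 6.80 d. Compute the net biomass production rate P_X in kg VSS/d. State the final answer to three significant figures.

From the Monod/SRT balance for a CMAS, S = K_s·(1+k_d θ_c)/[θ_c·(Y k − k_d) − 1] = 46.3 × (1 + 0.0781 × 6.80) / [6.80 × (0.415 × 9.77 − 0.0781) − 1] = 70.89 / 26.04 = 2.722 mg/L.
Y_obs = Y / (1 + k_d θ_c) = 0.415 / (1 + 0.0781 × 6.80) = 0.415 / 1.531 = 0.2711.
Mass of bCOD removed per day: Q(S₀ − S) = 3150 × 1787 g/m³ = 5630 kg/d.
Net biomass production P_X = Y_obs × Q·(S₀ − S) = 0.2711 × 5630 = 1526 kg VSS/d.

P_X ≈ 1530 kg VSS/d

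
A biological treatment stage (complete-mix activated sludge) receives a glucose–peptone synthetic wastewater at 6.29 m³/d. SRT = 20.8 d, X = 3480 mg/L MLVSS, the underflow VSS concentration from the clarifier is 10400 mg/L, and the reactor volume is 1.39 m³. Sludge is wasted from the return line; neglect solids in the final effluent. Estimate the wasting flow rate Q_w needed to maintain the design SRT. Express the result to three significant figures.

θ_c = V·X/(Q_w·X_r) when wasting from the recycle, so Q_w = V·X/(θ_c·X_r) = 1.390 × 3480 / (20.8 × 10400) = 0.02236 m³/d.

Q_w ≈ 0.0224 m³/d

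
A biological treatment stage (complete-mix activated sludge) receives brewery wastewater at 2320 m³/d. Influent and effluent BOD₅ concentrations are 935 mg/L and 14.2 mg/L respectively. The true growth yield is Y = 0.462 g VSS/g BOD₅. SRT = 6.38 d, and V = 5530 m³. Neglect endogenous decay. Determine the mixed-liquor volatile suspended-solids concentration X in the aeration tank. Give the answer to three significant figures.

From V·X = Y·Q·(S₀ − S)·θ_c (decay neglected): X = 0.462 × 2320 × (935 − 14.2) × 6.38 / 5530 = 1139 mg/L.

X ≈ 1140 mg/L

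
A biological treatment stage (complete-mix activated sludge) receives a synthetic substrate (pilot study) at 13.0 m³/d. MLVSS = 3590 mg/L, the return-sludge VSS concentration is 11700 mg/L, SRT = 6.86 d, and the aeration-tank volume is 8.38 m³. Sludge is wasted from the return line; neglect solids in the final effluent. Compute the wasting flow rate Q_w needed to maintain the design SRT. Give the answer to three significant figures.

Q_w ≈ 0.375 m³/d

Q_w = (V·X)/(θ_c X_r) = 8.380 × 3590 / (6.86 × 11700) = 0.3748 m³/d.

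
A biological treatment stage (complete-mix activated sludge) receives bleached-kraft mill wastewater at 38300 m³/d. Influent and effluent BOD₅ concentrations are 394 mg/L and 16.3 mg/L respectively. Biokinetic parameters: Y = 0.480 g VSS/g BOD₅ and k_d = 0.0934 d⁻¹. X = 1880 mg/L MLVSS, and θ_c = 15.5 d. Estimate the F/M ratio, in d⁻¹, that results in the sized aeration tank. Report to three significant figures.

From the SRT design equation V = Y Q (S₀−S) θ_c / [X (1 + k_d θ_c)] = 0.480 × 38300 × (394 − 16.3) × 15.5 / [1880 × (1 + 0.0934 × 15.5)] = 1.08×10^8 / 4602 = 23389 m³.
F/M = Q·S₀ / (V·X) = 38300 × 394 / (23389 × 1880) = 0.3432 g BOD₅·(g VSS·d)⁻¹.

F/M ≈ 0.343 d⁻¹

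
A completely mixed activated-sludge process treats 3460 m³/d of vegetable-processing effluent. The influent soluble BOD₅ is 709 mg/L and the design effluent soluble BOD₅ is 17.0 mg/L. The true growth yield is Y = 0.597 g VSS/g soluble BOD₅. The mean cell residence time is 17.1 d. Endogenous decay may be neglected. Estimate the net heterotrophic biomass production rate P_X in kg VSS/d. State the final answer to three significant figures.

Since k_d ≈ 0, Y_obs = Y = 0.597 g VSS/g soluble BOD₅.
ΔS = 709 − 17.0 = 692.0 mg/L, so the substrate removal rate is 3460 × 692.0/1000 = 2394 kg soluble BOD₅/d.
Biomass produced: P_X = Y_obs·Q·ΔS = 0.5970 × 2394 ≈ 1429 kg VSS/d.

P_X ≈ 1430 kg VSS/d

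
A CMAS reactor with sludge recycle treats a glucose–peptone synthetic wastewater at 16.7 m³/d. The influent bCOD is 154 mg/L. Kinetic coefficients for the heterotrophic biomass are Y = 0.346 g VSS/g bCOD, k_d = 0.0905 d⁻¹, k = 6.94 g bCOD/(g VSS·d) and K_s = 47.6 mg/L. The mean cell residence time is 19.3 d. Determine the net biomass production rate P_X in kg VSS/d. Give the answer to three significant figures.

Effluent substrate depends only on kinetics and SRT: S = K_s(1 + k_d θ_c) / [θ_c(Yk − k_d) − 1] = 47.6 × (1 + 0.0905 × 19.3) / [19.3 × (0.346 × 6.94 − 0.0905) − 1] = 130.7 / 43.60 = 2.999 mg/L.
The observed yield is Y_obs = Y/(1 + k_d·θ_c) = 0.346 / (1 + 0.0905 × 19.3) = 0.346 / 2.747 = 0.1260 g VSS per g bCOD removed.
ΔS = 154 − 3.00 = 151.0 mg/L, so the substrate removal rate is 16.7 × 151.0/1000 = 2.522 kg bCOD/d.
P_X = Y_obs · Q(S₀ − S) = 0.1260 × 2.522 = 0.3177 kg VSS/d.

P_X ≈ 0.318 kg VSS/d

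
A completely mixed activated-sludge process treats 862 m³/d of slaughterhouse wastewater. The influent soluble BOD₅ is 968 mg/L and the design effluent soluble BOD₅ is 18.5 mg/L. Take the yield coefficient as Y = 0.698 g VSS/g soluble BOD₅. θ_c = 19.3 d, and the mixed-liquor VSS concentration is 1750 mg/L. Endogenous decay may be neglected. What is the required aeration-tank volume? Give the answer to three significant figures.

With k_d = 0 the design equation reduces to V = Y Q (S₀−S) θ_c / X = 0.698 × 862 × (968 − 18.5) × 19.3 / 1750 = 6301 m³.

V ≈ 6300 m³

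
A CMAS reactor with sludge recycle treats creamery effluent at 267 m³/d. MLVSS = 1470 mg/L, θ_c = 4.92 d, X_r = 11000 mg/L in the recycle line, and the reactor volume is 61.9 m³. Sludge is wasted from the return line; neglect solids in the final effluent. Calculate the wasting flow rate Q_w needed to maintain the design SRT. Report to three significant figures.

Wasting from the return line (neglecting effluent solids): Q_w = V·X / (θ_c·X_r) = 61.90 × 1470 / (4.92 × 11000) = 1.681 m³/d.

Q_w ≈ 1.68 m³/d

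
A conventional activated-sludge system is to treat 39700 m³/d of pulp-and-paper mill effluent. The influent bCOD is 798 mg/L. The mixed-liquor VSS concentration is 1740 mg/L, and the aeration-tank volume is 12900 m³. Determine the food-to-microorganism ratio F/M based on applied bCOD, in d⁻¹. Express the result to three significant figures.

F/M = applied load / biomass = Q·S₀/(V·X) = 39700 × 798 / (12900 × 1740) = 1.411 d⁻¹.

F/M ≈ 1.41 d⁻¹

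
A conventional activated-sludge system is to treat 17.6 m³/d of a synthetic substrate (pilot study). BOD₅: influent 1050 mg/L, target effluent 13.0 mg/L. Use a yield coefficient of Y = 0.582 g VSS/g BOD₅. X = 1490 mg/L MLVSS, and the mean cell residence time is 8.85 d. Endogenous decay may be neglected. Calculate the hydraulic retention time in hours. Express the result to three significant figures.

τ ≈ 86.0 h

Biomass mass balance (decay neglected): V·X = Y·Q·(S₀ − S)·θ_c, so V = 0.582 × 17.6 × (1050 − 13.0) × 8.85 / 1490 = 63.09 m³.
HRT = V/Q = 63.09 m³ / 17.6 m³·d⁻¹ = 3.585 d × 24 = 86.03 h.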